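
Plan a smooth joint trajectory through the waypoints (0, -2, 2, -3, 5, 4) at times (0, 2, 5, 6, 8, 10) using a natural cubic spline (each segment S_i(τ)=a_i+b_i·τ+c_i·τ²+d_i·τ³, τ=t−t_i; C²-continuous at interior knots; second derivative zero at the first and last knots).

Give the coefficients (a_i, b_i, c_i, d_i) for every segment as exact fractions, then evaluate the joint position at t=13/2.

Δ: Δ0=-1, Δ1=4/3, Δ2=-5, Δ3=4, Δ4=-1/2
row 1: diag=10, rhs=14; c'=3/10, d'=7/5
row 2: denom=8−3·3/10=71/10; d'=(-38−3·7/5)/(71/10)=-422/71
row 3: denom=6−1·10/71=416/71; d'=(54−1·-422/71)/(416/71)=133/13
row 4: denom=8−2·71/208=761/104; d'=(-27−2·133/13)/(761/104)=-4936/761
back: M4=-4936/761
back: M3=133/13−71/208·-4936/761=18941/1522
back: M2=-422/71−10/71·18941/1522=-5857/761
back: M1=7/5−3/10·-5857/761=5645/1522
M: M0=0, M1=5645/1522, M2=-5857/761, M3=18941/1522, M4=-4936/761, M5=0
seg 0: a=0, c=M0/2=0, d=(M1−M0)/(6·2)=5645/18264, b=Δ0−h0·(2M0+M1)/6=-10211/4566
seg 1: a=-2, c=M1/2=5645/3044, d=(M2−M1)/(6·3)=-17359/27396, b=Δ1−h1·(2M1+M2)/6=3362/2283
seg 2: a=2, c=M2/2=-5857/1522, d=(M3−M2)/(6·1)=30655/9132, b=Δ2−h2·(2M2+M3)/6=-41173/9132
seg 3: a=-3, c=M3/2=18941/3044, d=(M4−M3)/(6·2)=-28813/18264, b=Δ3−h3·(2M3+M4)/6=-4873/2283
seg 4: a=5, c=M4/2=-2468/761, d=(M5−M4)/(6·2)=1234/2283, b=Δ4−h4·(2M4+M5)/6=17461/4566
t_q=13/2 → seg 3, τ=1/2; S=-3+-4873/2283·τ+18941/3044·τ²+-28813/18264·τ³=-131931/48704

  seg 0: a=0 b=-10211/4566 c=0 d=5645/18264
  seg 1: a=-2 b=3362/2283 c=5645/3044 d=-17359/27396
  seg 2: a=2 b=-41173/9132 c=-5857/1522 d=30655/9132
  seg 3: a=-3 b=-4873/2283 c=18941/3044 d=-28813/18264
  seg 4: a=5 b=17461/4566 c=-2468/761 d=1234/2283
S(13/2) = -131931/48704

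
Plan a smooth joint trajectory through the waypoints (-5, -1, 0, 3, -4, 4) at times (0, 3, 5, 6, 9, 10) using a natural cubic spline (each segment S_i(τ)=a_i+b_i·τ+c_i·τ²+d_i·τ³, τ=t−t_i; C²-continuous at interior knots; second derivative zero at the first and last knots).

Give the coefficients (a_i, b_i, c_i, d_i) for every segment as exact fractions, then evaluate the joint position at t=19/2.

Δ: Δ0=4/3, Δ1=1/2, Δ2=3, Δ3=-7/3, Δ4=8
row 1: diag=10, rhs=-5; c'=1/5, d'=-1/2
row 2: denom=6−2·1/5=28/5; d'=(15−2·-1/2)/(28/5)=20/7
row 3: denom=8−1·5/28=219/28; d'=(-32−1·20/7)/(219/28)=-976/219
row 4: denom=8−3·28/73=500/73; d'=(62−3·-976/219)/(500/73)=2751/250
back: M4=2751/250
back: M3=-976/219−28/73·2751/250=-3254/375
back: M2=20/7−5/28·-3254/375=661/150
back: M1=-1/2−1/5·661/150=-518/375
M: M0=0, M1=-518/375, M2=661/150, M3=-3254/375, M4=2751/250, M5=0
seg 0: a=-5, c=M0/2=0, d=(M1−M0)/(6·3)=-259/3375, b=Δ0−h0·(2M0+M1)/6=253/125
seg 1: a=-1, c=M1/2=-259/375, d=(M2−M1)/(6·2)=1447/3000, b=Δ1−h1·(2M1+M2)/6=-6/125
seg 2: a=0, c=M2/2=661/300, d=(M3−M2)/(6·1)=-3271/1500, b=Δ2−h2·(2M2+M3)/6=2233/750
seg 3: a=3, c=M3/2=-1627/375, d=(M4−M3)/(6·3)=14761/13500, b=Δ3−h3·(2M3+M4)/6=421/500
seg 4: a=-4, c=M4/2=2751/500, d=(M5−M4)/(6·1)=-917/500, b=Δ4−h4·(2M4+M5)/6=1083/250
t_q=19/2 → seg 4, τ=1/2; S=-4+1083/250·τ+2751/500·τ²+-917/500·τ³=-2751/4000

  seg 0: a=-5 b=253/125 c=0 d=-259/3375
  seg 1: a=-1 b=-6/125 c=-259/375 d=1447/3000
  seg 2: a=0 b=2233/750 c=661/300 d=-3271/1500
  seg 3: a=3 b=421/500 c=-1627/375 d=14761/13500
  seg 4: a=-4 b=1083/250 c=2751/500 d=-917/500
S(19/2) = -2751/4000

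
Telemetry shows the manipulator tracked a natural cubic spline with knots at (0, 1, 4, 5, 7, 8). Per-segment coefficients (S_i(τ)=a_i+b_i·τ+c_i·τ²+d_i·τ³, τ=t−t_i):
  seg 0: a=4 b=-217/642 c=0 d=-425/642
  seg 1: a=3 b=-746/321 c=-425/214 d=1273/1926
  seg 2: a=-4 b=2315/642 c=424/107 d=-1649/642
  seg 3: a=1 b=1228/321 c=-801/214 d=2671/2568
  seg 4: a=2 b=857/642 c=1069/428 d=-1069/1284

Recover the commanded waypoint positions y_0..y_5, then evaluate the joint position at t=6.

y_0 = S_0(0) = a_0 = 4
y_1 = S_1(0) = a_1 = 3
y_2 = S_2(0) = a_2 = -4
y_3 = S_3(0) = a_3 = 1
y_4 = S_4(0) = a_4 = 2
y_5 = S_4(1) = 5
t_q=6 is in segment 3 (τ=1); S_3(τ)=1817/856

y_0=4 y_1=3 y_2=-4 y_3=1 y_4=2 y_5=5
S(6) = 1817/856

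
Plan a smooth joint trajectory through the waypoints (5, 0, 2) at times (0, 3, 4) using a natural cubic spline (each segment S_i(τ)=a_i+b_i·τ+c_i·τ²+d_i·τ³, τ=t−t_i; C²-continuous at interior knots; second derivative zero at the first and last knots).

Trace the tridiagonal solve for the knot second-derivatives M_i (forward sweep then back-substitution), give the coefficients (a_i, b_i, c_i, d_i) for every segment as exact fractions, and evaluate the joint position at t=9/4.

  seg 0: a=5 b=-73/24 c=0 d=11/72
  seg 1: a=0 b=13/12 c=11/8 d=-11/24
S(9/4) = -53/512

Δ: Δ0=-5/3, Δ1=2
row 1: diag=8, rhs=22; c'=1/8, d'=11/4
back: M1=11/4
M: M0=0, M1=11/4, M2=0
seg 0: a=5, c=M0/2=0, d=(M1−M0)/(6·3)=11/72, b=Δ0−h0·(2M0+M1)/6=-73/24
seg 1: a=0, c=M1/2=11/8, d=(M2−M1)/(6·1)=-11/24, b=Δ1−h1·(2M1+M2)/6=13/12
t_q=9/4 → seg 0, τ=9/4; S=5+-73/24·τ+0·τ²+11/72·τ³=-53/512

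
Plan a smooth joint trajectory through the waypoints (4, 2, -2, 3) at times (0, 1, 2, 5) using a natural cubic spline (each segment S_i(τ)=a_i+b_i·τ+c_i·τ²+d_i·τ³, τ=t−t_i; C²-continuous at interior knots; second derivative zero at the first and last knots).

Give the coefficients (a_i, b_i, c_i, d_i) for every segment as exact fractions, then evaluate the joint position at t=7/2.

  seg 0: a=4 b=-121/93 c=0 d=-65/93
  seg 1: a=2 b=-316/93 c=-65/31 d=139/93
  seg 2: a=-2 b=-289/93 c=74/31 d=-74/279
S(7/2) = -271/124

Δ: Δ0=-2, Δ1=-4, Δ2=5/3
row 1: diag=4, rhs=-12; c'=1/4, d'=-3
row 2: denom=8−1·1/4=31/4; d'=(34−1·-3)/(31/4)=148/31
back: M2=148/31
back: M1=-3−1/4·148/31=-130/31
M: M0=0, M1=-130/31, M2=148/31, M3=0
seg 0: a=4, c=M0/2=0, d=(M1−M0)/(6·1)=-65/93, b=Δ0−h0·(2M0+M1)/6=-121/93
seg 1: a=2, c=M1/2=-65/31, d=(M2−M1)/(6·1)=139/93, b=Δ1−h1·(2M1+M2)/6=-316/93
seg 2: a=-2, c=M2/2=74/31, d=(M3−M2)/(6·3)=-74/279, b=Δ2−h2·(2M2+M3)/6=-289/93
t_q=7/2 → seg 2, τ=3/2; S=-2+-289/93·τ+74/31·τ²+-74/279·τ³=-271/124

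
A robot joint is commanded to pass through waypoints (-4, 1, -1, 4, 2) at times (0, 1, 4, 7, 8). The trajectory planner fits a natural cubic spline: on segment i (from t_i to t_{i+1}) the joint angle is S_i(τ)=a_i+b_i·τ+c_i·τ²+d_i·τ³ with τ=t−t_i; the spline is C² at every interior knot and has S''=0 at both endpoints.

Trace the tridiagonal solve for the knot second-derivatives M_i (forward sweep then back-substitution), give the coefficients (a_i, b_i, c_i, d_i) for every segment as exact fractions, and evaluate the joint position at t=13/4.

  seg 0: a=-4 b=617/104 c=0 d=-97/104
  seg 1: a=1 b=163/52 c=-291/104 d=1433/2808
  seg 2: a=-1 b=1/8 c=70/39 d=-1199/2808
  seg 3: a=4 b=-33/52 c=-213/104 d=71/104
S(13/4) = -1993/6656

Δ: Δ0=5, Δ1=-2/3, Δ2=5/3, Δ3=-2
row 1: diag=8, rhs=-34; c'=3/8, d'=-17/4
row 2: denom=12−3·3/8=87/8; d'=(14−3·-17/4)/(87/8)=214/87
row 3: denom=8−3·8/29=208/29; d'=(-22−3·214/87)/(208/29)=-213/52
back: M3=-213/52
back: M2=214/87−8/29·-213/52=140/39
back: M1=-17/4−3/8·140/39=-291/52
M: M0=0, M1=-291/52, M2=140/39, M3=-213/52, M4=0
seg 0: a=-4, c=M0/2=0, d=(M1−M0)/(6·1)=-97/104, b=Δ0−h0·(2M0+M1)/6=617/104
seg 1: a=1, c=M1/2=-291/104, d=(M2−M1)/(6·3)=1433/2808, b=Δ1−h1·(2M1+M2)/6=163/52
seg 2: a=-1, c=M2/2=70/39, d=(M3−M2)/(6·3)=-1199/2808, b=Δ2−h2·(2M2+M3)/6=1/8
seg 3: a=4, c=M3/2=-213/104, d=(M4−M3)/(6·1)=71/104, b=Δ3−h3·(2M3+M4)/6=-33/52
t_q=13/4 → seg 1, τ=9/4; S=1+163/52·τ+-291/104·τ²+1433/2808·τ³=-1993/6656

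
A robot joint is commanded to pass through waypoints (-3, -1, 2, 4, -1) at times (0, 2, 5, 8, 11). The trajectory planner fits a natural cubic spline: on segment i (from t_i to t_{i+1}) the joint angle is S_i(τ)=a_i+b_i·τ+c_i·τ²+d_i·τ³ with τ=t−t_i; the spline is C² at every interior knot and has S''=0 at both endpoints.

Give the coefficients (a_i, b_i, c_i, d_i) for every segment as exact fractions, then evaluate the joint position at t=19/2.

  seg 0: a=-3 b=70/69 c=0 d=-1/276
  seg 1: a=-1 b=67/69 c=-1/46 d=13/1242
  seg 2: a=2 b=155/138 c=5/69 d=-31/414
  seg 3: a=4 b=-32/69 c=-83/138 d=83/1242
S(19/2) = 801/368

Δ: Δ0=1, Δ1=1, Δ2=2/3, Δ3=-5/3
row 1: diag=10, rhs=0; c'=3/10, d'=0
row 2: denom=12−3·3/10=111/10; d'=(-2−3·0)/(111/10)=-20/111
row 3: denom=12−3·10/37=414/37; d'=(-14−3·-20/111)/(414/37)=-83/69
back: M3=-83/69
back: M2=-20/111−10/37·-83/69=10/69
back: M1=0−3/10·10/69=-1/23
M: M0=0, M1=-1/23, M2=10/69, M3=-83/69, M4=0
seg 0: a=-3, c=M0/2=0, d=(M1−M0)/(6·2)=-1/276, b=Δ0−h0·(2M0+M1)/6=70/69
seg 1: a=-1, c=M1/2=-1/46, d=(M2−M1)/(6·3)=13/1242, b=Δ1−h1·(2M1+M2)/6=67/69
seg 2: a=2, c=M2/2=5/69, d=(M3−M2)/(6·3)=-31/414, b=Δ2−h2·(2M2+M3)/6=155/138
seg 3: a=4, c=M3/2=-83/138, d=(M4−M3)/(6·3)=83/1242, b=Δ3−h3·(2M3+M4)/6=-32/69
t_q=19/2 → seg 3, τ=3/2; S=4+-32/69·τ+-83/138·τ²+83/1242·τ³=801/368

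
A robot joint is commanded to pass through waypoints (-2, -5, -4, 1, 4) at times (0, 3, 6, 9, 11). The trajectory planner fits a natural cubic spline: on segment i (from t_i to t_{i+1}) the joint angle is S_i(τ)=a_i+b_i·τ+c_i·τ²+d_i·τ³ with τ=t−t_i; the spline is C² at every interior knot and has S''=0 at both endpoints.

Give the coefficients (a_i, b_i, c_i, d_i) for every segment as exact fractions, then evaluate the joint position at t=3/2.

Δ: Δ0=-1, Δ1=1/3, Δ2=5/3, Δ3=3/2
row 1: diag=12, rhs=8; c'=1/4, d'=2/3
row 2: denom=12−3·1/4=45/4; d'=(8−3·2/3)/(45/4)=8/15
row 3: denom=10−3·4/15=46/5; d'=(-1−3·8/15)/(46/5)=-13/46
back: M3=-13/46
back: M2=8/15−4/15·-13/46=14/23
back: M1=2/3−1/4·14/23=71/138
M: M0=0, M1=71/138, M2=14/23, M3=-13/46, M4=0
seg 0: a=-2, c=M0/2=0, d=(M1−M0)/(6·3)=71/2484, b=Δ0−h0·(2M0+M1)/6=-347/276
seg 1: a=-5, c=M1/2=71/276, d=(M2−M1)/(6·3)=13/2484, b=Δ1−h1·(2M1+M2)/6=-67/138
seg 2: a=-4, c=M2/2=7/23, d=(M3−M2)/(6·3)=-41/828, b=Δ2−h2·(2M2+M3)/6=331/276
seg 3: a=1, c=M3/2=-13/92, d=(M4−M3)/(6·2)=13/552, b=Δ3−h3·(2M3+M4)/6=233/138
t_q=3/2 → seg 0, τ=3/2; S=-2+-347/276·τ+0·τ²+71/2484·τ³=-2789/736

  seg 0: a=-2 b=-347/276 c=0 d=71/2484
  seg 1: a=-5 b=-67/138 c=71/276 d=13/2484
  seg 2: a=-4 b=331/276 c=7/23 d=-41/828
  seg 3: a=1 b=233/138 c=-13/92 d=13/552
S(3/2) = -2789/736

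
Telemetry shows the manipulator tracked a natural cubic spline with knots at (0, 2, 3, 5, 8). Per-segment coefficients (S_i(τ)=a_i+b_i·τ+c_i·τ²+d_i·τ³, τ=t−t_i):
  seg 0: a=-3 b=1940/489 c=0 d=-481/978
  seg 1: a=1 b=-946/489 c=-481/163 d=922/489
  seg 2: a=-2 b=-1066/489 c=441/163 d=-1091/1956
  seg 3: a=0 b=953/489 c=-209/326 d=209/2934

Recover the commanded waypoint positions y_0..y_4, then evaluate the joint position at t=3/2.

y_0 = S_0(0) = a_0 = -3
y_1 = S_1(0) = a_1 = 1
y_2 = S_2(0) = a_2 = -2
y_3 = S_3(0) = a_3 = 0
y_4 = S_3(3) = 2
t_q=3/2 is in segment 0 (τ=3/2); S_0(τ)=3367/2608

y_0=-3 y_1=1 y_2=-2 y_3=0 y_4=2
S(3/2) = 3367/2608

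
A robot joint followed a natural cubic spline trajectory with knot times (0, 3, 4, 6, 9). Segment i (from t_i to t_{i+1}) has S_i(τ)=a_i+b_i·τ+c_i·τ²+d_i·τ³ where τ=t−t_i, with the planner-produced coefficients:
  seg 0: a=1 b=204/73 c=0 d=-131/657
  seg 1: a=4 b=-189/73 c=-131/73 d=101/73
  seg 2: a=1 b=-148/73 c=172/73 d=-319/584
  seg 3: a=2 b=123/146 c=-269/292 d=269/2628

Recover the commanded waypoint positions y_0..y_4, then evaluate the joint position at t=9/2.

y_0=1 y_1=4 y_2=1 y_3=2 y_4=-1
S(9/2) = 2369/4672

y_0 = S_0(0) = a_0 = 1
y_1 = S_1(0) = a_1 = 4
y_2 = S_2(0) = a_2 = 1
y_3 = S_3(0) = a_3 = 2
y_4 = S_3(3) = -1
t_q=9/2 is in segment 2 (τ=1/2); S_2(τ)=2369/4672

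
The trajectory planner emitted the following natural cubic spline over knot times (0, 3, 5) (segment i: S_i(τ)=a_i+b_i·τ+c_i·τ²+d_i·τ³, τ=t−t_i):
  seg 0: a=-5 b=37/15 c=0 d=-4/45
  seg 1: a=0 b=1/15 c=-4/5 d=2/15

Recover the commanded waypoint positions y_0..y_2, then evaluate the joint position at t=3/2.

y_0 = S_0(0) = a_0 = -5
y_1 = S_1(0) = a_1 = 0
y_2 = S_1(2) = -2
t_q=3/2 is in segment 0 (τ=3/2); S_0(τ)=-8/5

y_0=-5 y_1=0 y_2=-2
S(3/2) = -8/5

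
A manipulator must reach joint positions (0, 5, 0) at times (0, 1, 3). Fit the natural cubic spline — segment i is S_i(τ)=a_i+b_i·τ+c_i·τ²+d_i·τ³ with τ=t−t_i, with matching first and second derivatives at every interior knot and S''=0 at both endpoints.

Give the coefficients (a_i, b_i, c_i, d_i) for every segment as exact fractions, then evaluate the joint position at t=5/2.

  seg 0: a=0 b=25/4 c=0 d=-5/4
  seg 1: a=5 b=5/2 c=-15/4 d=5/8
S(5/2) = 155/64

Δ: Δ0=5, Δ1=-5/2
row 1: diag=6, rhs=-45; c'=1/3, d'=-15/2
back: M1=-15/2
M: M0=0, M1=-15/2, M2=0
seg 0: a=0, c=M0/2=0, d=(M1−M0)/(6·1)=-5/4, b=Δ0−h0·(2M0+M1)/6=25/4
seg 1: a=5, c=M1/2=-15/4, d=(M2−M1)/(6·2)=5/8, b=Δ1−h1·(2M1+M2)/6=5/2
t_q=5/2 → seg 1, τ=3/2; S=5+5/2·τ+-15/4·τ²+5/8·τ³=155/64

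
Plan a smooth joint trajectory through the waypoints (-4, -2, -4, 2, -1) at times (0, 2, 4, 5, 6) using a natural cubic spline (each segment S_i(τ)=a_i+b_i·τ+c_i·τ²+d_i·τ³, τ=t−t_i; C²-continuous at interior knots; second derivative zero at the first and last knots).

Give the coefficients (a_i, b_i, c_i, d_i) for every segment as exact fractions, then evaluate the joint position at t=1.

Δ: Δ0=1, Δ1=-1, Δ2=6, Δ3=-3
row 1: diag=8, rhs=-12; c'=1/4, d'=-3/2
row 2: denom=6−2·1/4=11/2; d'=(42−2·-3/2)/(11/2)=90/11
row 3: denom=4−1·2/11=42/11; d'=(-54−1·90/11)/(42/11)=-114/7
back: M3=-114/7
back: M2=90/11−2/11·-114/7=78/7
back: M1=-3/2−1/4·78/7=-30/7
M: M0=0, M1=-30/7, M2=78/7, M3=-114/7, M4=0
seg 0: a=-4, c=M0/2=0, d=(M1−M0)/(6·2)=-5/14, b=Δ0−h0·(2M0+M1)/6=17/7
seg 1: a=-2, c=M1/2=-15/7, d=(M2−M1)/(6·2)=9/7, b=Δ1−h1·(2M1+M2)/6=-13/7
seg 2: a=-4, c=M2/2=39/7, d=(M3−M2)/(6·1)=-32/7, b=Δ2−h2·(2M2+M3)/6=5
seg 3: a=2, c=M3/2=-57/7, d=(M4−M3)/(6·1)=19/7, b=Δ3−h3·(2M3+M4)/6=17/7
t_q=1 → seg 0, τ=1; S=-4+17/7·τ+0·τ²+-5/14·τ³=-27/14

  seg 0: a=-4 b=17/7 c=0 d=-5/14
  seg 1: a=-2 b=-13/7 c=-15/7 d=9/7
  seg 2: a=-4 b=5 c=39/7 d=-32/7
  seg 3: a=2 b=17/7 c=-57/7 d=19/7
S(1) = -27/14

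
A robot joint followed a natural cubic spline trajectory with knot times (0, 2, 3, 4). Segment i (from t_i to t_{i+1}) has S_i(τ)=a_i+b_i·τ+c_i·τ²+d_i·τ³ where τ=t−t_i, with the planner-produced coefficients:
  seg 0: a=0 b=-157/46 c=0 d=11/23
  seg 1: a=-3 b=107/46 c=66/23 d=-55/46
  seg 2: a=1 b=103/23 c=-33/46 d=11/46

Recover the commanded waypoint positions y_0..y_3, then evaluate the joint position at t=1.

y_0=0 y_1=-3 y_2=1 y_3=5
S(1) = -135/46

y_0 = S_0(0) = a_0 = 0
y_1 = S_1(0) = a_1 = -3
y_2 = S_2(0) = a_2 = 1
y_3 = S_2(1) = 5
t_q=1 is in segment 0 (τ=1); S_0(τ)=-135/46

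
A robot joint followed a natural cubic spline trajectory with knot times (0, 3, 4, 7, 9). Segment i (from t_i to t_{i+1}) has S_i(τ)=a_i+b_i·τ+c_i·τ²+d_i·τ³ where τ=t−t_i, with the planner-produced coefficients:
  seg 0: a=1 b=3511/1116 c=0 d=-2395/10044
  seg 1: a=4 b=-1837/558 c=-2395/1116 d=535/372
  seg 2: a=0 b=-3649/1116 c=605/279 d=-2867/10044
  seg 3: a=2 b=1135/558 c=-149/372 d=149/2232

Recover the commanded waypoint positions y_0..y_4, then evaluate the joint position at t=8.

y_0=1 y_1=4 y_2=0 y_3=2 y_4=5
S(8) = 2753/744

y_0 = S_0(0) = a_0 = 1
y_1 = S_1(0) = a_1 = 4
y_2 = S_2(0) = a_2 = 0
y_3 = S_3(0) = a_3 = 2
y_4 = S_3(2) = 5
t_q=8 is in segment 3 (τ=1); S_3(τ)=2753/744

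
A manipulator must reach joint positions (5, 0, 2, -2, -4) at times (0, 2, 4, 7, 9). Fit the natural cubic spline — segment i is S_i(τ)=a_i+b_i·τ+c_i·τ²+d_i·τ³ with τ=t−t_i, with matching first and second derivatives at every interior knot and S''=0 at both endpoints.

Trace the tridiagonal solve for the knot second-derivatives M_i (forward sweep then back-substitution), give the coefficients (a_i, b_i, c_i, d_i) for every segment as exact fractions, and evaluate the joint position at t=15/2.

Δ: Δ0=-5/2, Δ1=1, Δ2=-4/3, Δ3=-1
row 1: diag=8, rhs=21; c'=1/4, d'=21/8
row 2: denom=10−2·1/4=19/2; d'=(-14−2·21/8)/(19/2)=-77/38
row 3: denom=10−3·6/19=172/19; d'=(2−3·-77/38)/(172/19)=307/344
back: M3=307/344
back: M2=-77/38−6/19·307/344=-397/172
back: M1=21/8−1/4·-397/172=2203/688
M: M0=0, M1=2203/688, M2=-397/172, M3=307/344, M4=0
seg 0: a=5, c=M0/2=0, d=(M1−M0)/(6·2)=2203/8256, b=Δ0−h0·(2M0+M1)/6=-7363/2064
seg 1: a=0, c=M1/2=2203/1376, d=(M2−M1)/(6·2)=-3791/8256, b=Δ1−h1·(2M1+M2)/6=-377/1032
seg 2: a=2, c=M2/2=-397/344, d=(M3−M2)/(6·3)=367/2064, b=Δ2−h2·(2M2+M3)/6=1091/2064
seg 3: a=-2, c=M3/2=307/688, d=(M4−M3)/(6·2)=-307/4128, b=Δ3−h3·(2M3+M4)/6=-823/516
t_q=15/2 → seg 3, τ=1/2; S=-2+-823/516·τ+307/688·τ²+-307/4128·τ³=-29669/11008

  seg 0: a=5 b=-7363/2064 c=0 d=2203/8256
  seg 1: a=0 b=-377/1032 c=2203/1376 d=-3791/8256
  seg 2: a=2 b=1091/2064 c=-397/344 d=367/2064
  seg 3: a=-2 b=-823/516 c=307/688 d=-307/4128
S(15/2) = -29669/11008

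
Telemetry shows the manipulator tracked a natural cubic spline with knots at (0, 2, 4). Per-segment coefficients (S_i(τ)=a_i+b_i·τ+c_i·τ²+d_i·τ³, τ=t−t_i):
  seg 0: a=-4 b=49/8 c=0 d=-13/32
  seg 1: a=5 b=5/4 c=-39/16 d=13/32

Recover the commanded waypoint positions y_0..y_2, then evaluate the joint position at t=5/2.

y_0 = S_0(0) = a_0 = -4
y_1 = S_1(0) = a_1 = 5
y_2 = S_1(2) = 1
t_q=5/2 is in segment 1 (τ=1/2); S_1(τ)=1297/256

y_0=-4 y_1=5 y_2=1
S(5/2) = 1297/256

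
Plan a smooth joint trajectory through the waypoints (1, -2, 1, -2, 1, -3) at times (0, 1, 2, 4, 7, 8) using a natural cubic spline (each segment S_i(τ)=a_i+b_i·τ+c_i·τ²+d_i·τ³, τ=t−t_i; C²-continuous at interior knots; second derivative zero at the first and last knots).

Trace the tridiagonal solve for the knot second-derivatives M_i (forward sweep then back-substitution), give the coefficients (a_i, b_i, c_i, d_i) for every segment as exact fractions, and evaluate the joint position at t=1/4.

  seg 0: a=1 b=-14537/3010 c=0 d=5507/3010
  seg 1: a=-2 b=992/1505 c=16521/3010 d=-1895/602
  seg 2: a=1 b=943/430 c=-5952/1505 d=3173/3010
  seg 3: a=-2 b=-2939/3010 c=3567/1505 d=-1717/3010
  seg 4: a=1 b=-3247/1505 c=-8319/3010 d=2773/3010
S(1/4) = -6889/38528

Δ: Δ0=-3, Δ1=3, Δ2=-3/2, Δ3=1, Δ4=-4
row 1: diag=4, rhs=36; c'=1/4, d'=9
row 2: denom=6−1·1/4=23/4; d'=(-27−1·9)/(23/4)=-144/23
row 3: denom=10−2·8/23=214/23; d'=(15−2·-144/23)/(214/23)=633/214
row 4: denom=8−3·69/214=1505/214; d'=(-30−3·633/214)/(1505/214)=-8319/1505
back: M4=-8319/1505
back: M3=633/214−69/214·-8319/1505=7134/1505
back: M2=-144/23−8/23·7134/1505=-11904/1505
back: M1=9−1/4·-11904/1505=16521/1505
M: M0=0, M1=16521/1505, M2=-11904/1505, M3=7134/1505, M4=-8319/1505, M5=0
seg 0: a=1, c=M0/2=0, d=(M1−M0)/(6·1)=5507/3010, b=Δ0−h0·(2M0+M1)/6=-14537/3010
seg 1: a=-2, c=M1/2=16521/3010, d=(M2−M1)/(6·1)=-1895/602, b=Δ1−h1·(2M1+M2)/6=992/1505
seg 2: a=1, c=M2/2=-5952/1505, d=(M3−M2)/(6·2)=3173/3010, b=Δ2−h2·(2M2+M3)/6=943/430
seg 3: a=-2, c=M3/2=3567/1505, d=(M4−M3)/(6·3)=-1717/3010, b=Δ3−h3·(2M3+M4)/6=-2939/3010
seg 4: a=1, c=M4/2=-8319/3010, d=(M5−M4)/(6·1)=2773/3010, b=Δ4−h4·(2M4+M5)/6=-3247/1505
t_q=1/4 → seg 0, τ=1/4; S=1+-14537/3010·τ+0·τ²+5507/3010·τ³=-6889/38528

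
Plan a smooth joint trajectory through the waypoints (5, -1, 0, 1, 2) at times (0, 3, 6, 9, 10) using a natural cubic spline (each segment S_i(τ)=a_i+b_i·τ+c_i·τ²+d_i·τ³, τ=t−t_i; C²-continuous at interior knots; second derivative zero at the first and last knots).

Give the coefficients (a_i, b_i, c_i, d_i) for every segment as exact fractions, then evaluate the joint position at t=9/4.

  seg 0: a=5 b=-857/324 c=0 d=209/2916
  seg 1: a=-1 b=-115/162 c=209/324 d=-289/2916
  seg 2: a=0 b=157/324 c=-20/81 d=191/2916
  seg 3: a=1 b=125/162 c=37/108 d=-37/324
S(9/4) = -311/2304

Δ: Δ0=-2, Δ1=1/3, Δ2=1/3, Δ3=1
row 1: diag=12, rhs=14; c'=1/4, d'=7/6
row 2: denom=12−3·1/4=45/4; d'=(0−3·7/6)/(45/4)=-14/45
row 3: denom=8−3·4/15=36/5; d'=(4−3·-14/45)/(36/5)=37/54
back: M3=37/54
back: M2=-14/45−4/15·37/54=-40/81
back: M1=7/6−1/4·-40/81=209/162
M: M0=0, M1=209/162, M2=-40/81, M3=37/54, M4=0
seg 0: a=5, c=M0/2=0, d=(M1−M0)/(6·3)=209/2916, b=Δ0−h0·(2M0+M1)/6=-857/324
seg 1: a=-1, c=M1/2=209/324, d=(M2−M1)/(6·3)=-289/2916, b=Δ1−h1·(2M1+M2)/6=-115/162
seg 2: a=0, c=M2/2=-20/81, d=(M3−M2)/(6·3)=191/2916, b=Δ2−h2·(2M2+M3)/6=157/324
seg 3: a=1, c=M3/2=37/108, d=(M4−M3)/(6·1)=-37/324, b=Δ3−h3·(2M3+M4)/6=125/162
t_q=9/4 → seg 0, τ=9/4; S=5+-857/324·τ+0·τ²+209/2916·τ³=-311/2304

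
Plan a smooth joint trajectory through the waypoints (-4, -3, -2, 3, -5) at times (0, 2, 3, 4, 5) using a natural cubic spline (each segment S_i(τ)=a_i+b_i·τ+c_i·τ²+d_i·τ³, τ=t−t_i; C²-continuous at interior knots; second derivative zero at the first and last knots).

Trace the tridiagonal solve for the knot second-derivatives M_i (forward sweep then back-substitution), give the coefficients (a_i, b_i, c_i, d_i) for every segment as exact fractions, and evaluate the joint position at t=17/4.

  seg 0: a=-4 b=1 c=0 d=-1/8
  seg 1: a=-3 b=-1/2 c=-3/4 d=9/4
  seg 2: a=-2 b=19/4 c=6 d=-23/4
  seg 3: a=3 b=-1/2 c=-45/4 d=15/4
S(17/4) = 571/256

Δ: Δ0=1/2, Δ1=1, Δ2=5, Δ3=-8
row 1: diag=6, rhs=3; c'=1/6, d'=1/2
row 2: denom=4−1·1/6=23/6; d'=(24−1·1/2)/(23/6)=141/23
row 3: denom=4−1·6/23=86/23; d'=(-78−1·141/23)/(86/23)=-45/2
back: M3=-45/2
back: M2=141/23−6/23·-45/2=12
back: M1=1/2−1/6·12=-3/2
M: M0=0, M1=-3/2, M2=12, M3=-45/2, M4=0
seg 0: a=-4, c=M0/2=0, d=(M1−M0)/(6·2)=-1/8, b=Δ0−h0·(2M0+M1)/6=1
seg 1: a=-3, c=M1/2=-3/4, d=(M2−M1)/(6·1)=9/4, b=Δ1−h1·(2M1+M2)/6=-1/2
seg 2: a=-2, c=M2/2=6, d=(M3−M2)/(6·1)=-23/4, b=Δ2−h2·(2M2+M3)/6=19/4
seg 3: a=3, c=M3/2=-45/4, d=(M4−M3)/(6·1)=15/4, b=Δ3−h3·(2M3+M4)/6=-1/2
t_q=17/4 → seg 3, τ=1/4; S=3+-1/2·τ+-45/4·τ²+15/4·τ³=571/256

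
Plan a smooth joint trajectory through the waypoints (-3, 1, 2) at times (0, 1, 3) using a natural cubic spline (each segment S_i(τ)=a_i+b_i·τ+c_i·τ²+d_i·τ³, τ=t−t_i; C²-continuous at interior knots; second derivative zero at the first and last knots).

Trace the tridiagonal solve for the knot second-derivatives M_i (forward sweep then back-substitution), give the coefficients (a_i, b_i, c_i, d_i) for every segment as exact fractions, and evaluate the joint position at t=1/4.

Δ: Δ0=4, Δ1=1/2
row 1: diag=6, rhs=-21; c'=1/3, d'=-7/2
back: M1=-7/2
M: M0=0, M1=-7/2, M2=0
seg 0: a=-3, c=M0/2=0, d=(M1−M0)/(6·1)=-7/12, b=Δ0−h0·(2M0+M1)/6=55/12
seg 1: a=1, c=M1/2=-7/4, d=(M2−M1)/(6·2)=7/24, b=Δ1−h1·(2M1+M2)/6=17/6
t_q=1/4 → seg 0, τ=1/4; S=-3+55/12·τ+0·τ²+-7/12·τ³=-477/256

  seg 0: a=-3 b=55/12 c=0 d=-7/12
  seg 1: a=1 b=17/6 c=-7/4 d=7/24
S(1/4) = -477/256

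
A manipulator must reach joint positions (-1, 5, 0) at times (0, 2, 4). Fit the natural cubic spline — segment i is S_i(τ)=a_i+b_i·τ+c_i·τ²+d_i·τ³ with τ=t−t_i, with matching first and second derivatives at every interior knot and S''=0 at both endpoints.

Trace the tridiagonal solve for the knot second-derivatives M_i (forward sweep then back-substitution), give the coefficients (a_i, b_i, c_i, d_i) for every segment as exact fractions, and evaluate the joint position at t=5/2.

  seg 0: a=-1 b=35/8 c=0 d=-11/32
  seg 1: a=5 b=1/4 c=-33/16 d=11/32
S(5/2) = 1191/256

Δ: Δ0=3, Δ1=-5/2
row 1: diag=8, rhs=-33; c'=1/4, d'=-33/8
back: M1=-33/8
M: M0=0, M1=-33/8, M2=0
seg 0: a=-1, c=M0/2=0, d=(M1−M0)/(6·2)=-11/32, b=Δ0−h0·(2M0+M1)/6=35/8
seg 1: a=5, c=M1/2=-33/16, d=(M2−M1)/(6·2)=11/32, b=Δ1−h1·(2M1+M2)/6=1/4
t_q=5/2 → seg 1, τ=1/2; S=5+1/4·τ+-33/16·τ²+11/32·τ³=1191/256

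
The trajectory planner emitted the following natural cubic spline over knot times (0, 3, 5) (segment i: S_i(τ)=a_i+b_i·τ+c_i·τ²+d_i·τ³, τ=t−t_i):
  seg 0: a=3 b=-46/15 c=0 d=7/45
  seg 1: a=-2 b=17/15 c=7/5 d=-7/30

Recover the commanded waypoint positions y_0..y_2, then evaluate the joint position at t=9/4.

y_0 = S_0(0) = a_0 = 3
y_1 = S_1(0) = a_1 = -2
y_2 = S_1(2) = 4
t_q=9/4 is in segment 0 (τ=9/4); S_0(τ)=-681/320

y_0=3 y_1=-2 y_2=4
S(9/4) = -681/320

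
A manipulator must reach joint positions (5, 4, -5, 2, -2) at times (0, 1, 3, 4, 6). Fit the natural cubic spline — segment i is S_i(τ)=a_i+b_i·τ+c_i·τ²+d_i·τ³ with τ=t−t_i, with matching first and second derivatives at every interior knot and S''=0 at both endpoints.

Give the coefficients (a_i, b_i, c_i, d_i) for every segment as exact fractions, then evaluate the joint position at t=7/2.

  seg 0: a=5 b=185/372 c=0 d=-557/372
  seg 1: a=4 b=-743/186 c=-557/124 d=1577/744
  seg 2: a=-5 b=323/93 c=255/31 d=-437/93
  seg 3: a=2 b=542/93 c=-182/31 d=91/93
S(7/2) = -445/248

Δ: Δ0=-1, Δ1=-9/2, Δ2=7, Δ3=-2
row 1: diag=6, rhs=-21; c'=1/3, d'=-7/2
row 2: denom=6−2·1/3=16/3; d'=(69−2·-7/2)/(16/3)=57/4
row 3: denom=6−1·3/16=93/16; d'=(-54−1·57/4)/(93/16)=-364/31
back: M3=-364/31
back: M2=57/4−3/16·-364/31=510/31
back: M1=-7/2−1/3·510/31=-557/62
M: M0=0, M1=-557/62, M2=510/31, M3=-364/31, M4=0
seg 0: a=5, c=M0/2=0, d=(M1−M0)/(6·1)=-557/372, b=Δ0−h0·(2M0+M1)/6=185/372
seg 1: a=4, c=M1/2=-557/124, d=(M2−M1)/(6·2)=1577/744, b=Δ1−h1·(2M1+M2)/6=-743/186
seg 2: a=-5, c=M2/2=255/31, d=(M3−M2)/(6·1)=-437/93, b=Δ2−h2·(2M2+M3)/6=323/93
seg 3: a=2, c=M3/2=-182/31, d=(M4−M3)/(6·2)=91/93, b=Δ3−h3·(2M3+M4)/6=542/93
t_q=7/2 → seg 2, τ=1/2; S=-5+323/93·τ+255/31·τ²+-437/93·τ³=-445/248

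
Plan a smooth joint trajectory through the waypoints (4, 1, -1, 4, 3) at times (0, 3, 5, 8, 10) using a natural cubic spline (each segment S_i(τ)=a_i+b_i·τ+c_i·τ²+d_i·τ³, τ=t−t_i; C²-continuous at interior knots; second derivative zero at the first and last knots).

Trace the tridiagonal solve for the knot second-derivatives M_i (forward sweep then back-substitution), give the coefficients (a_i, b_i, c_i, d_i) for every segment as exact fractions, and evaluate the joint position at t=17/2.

Δ: Δ0=-1, Δ1=-1, Δ2=5/3, Δ3=-1/2
row 1: diag=10, rhs=0; c'=1/5, d'=0
row 2: denom=10−2·1/5=48/5; d'=(16−2·0)/(48/5)=5/3
row 3: denom=10−3·5/16=145/16; d'=(-13−3·5/3)/(145/16)=-288/145
back: M3=-288/145
back: M2=5/3−5/16·-288/145=199/87
back: M1=0−1/5·199/87=-199/435
M: M0=0, M1=-199/435, M2=199/87, M3=-288/145, M4=0
seg 0: a=4, c=M0/2=0, d=(M1−M0)/(6·3)=-199/7830, b=Δ0−h0·(2M0+M1)/6=-671/870
seg 1: a=1, c=M1/2=-199/870, d=(M2−M1)/(6·2)=199/870, b=Δ1−h1·(2M1+M2)/6=-634/435
seg 2: a=-1, c=M2/2=199/174, d=(M3−M2)/(6·3)=-1859/7830, b=Δ2−h2·(2M2+M3)/6=54/145
seg 3: a=4, c=M3/2=-144/145, d=(M4−M3)/(6·2)=24/145, b=Δ3−h3·(2M3+M4)/6=239/290
t_q=17/2 → seg 3, τ=1/2; S=4+239/290·τ+-144/145·τ²+24/145·τ³=2427/580

  seg 0: a=4 b=-671/870 c=0 d=-199/7830
  seg 1: a=1 b=-634/435 c=-199/870 d=199/870
  seg 2: a=-1 b=54/145 c=199/174 d=-1859/7830
  seg 3: a=4 b=239/290 c=-144/145 d=24/145
S(17/2) = 2427/580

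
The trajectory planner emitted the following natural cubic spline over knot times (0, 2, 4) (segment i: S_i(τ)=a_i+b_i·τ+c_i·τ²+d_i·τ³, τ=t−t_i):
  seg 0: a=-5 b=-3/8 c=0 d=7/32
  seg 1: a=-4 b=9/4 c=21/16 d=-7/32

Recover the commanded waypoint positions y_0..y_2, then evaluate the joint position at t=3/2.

y_0=-5 y_1=-4 y_2=4
S(3/2) = -1235/256

y_0 = S_0(0) = a_0 = -5
y_1 = S_1(0) = a_1 = -4
y_2 = S_1(2) = 4
t_q=3/2 is in segment 0 (τ=3/2); S_0(τ)=-1235/256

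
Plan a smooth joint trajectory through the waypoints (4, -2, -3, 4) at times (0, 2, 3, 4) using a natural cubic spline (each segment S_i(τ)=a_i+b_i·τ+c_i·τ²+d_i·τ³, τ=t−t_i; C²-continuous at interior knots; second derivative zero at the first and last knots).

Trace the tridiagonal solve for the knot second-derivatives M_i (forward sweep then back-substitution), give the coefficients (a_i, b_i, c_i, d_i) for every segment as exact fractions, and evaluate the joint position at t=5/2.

Δ: Δ0=-3, Δ1=-1, Δ2=7
row 1: diag=6, rhs=12; c'=1/6, d'=2
row 2: denom=4−1·1/6=23/6; d'=(48−1·2)/(23/6)=12
back: M2=12
back: M1=2−1/6·12=0
M: M0=0, M1=0, M2=12, M3=0
seg 0: a=4, c=M0/2=0, d=(M1−M0)/(6·2)=0, b=Δ0−h0·(2M0+M1)/6=-3
seg 1: a=-2, c=M1/2=0, d=(M2−M1)/(6·1)=2, b=Δ1−h1·(2M1+M2)/6=-3
seg 2: a=-3, c=M2/2=6, d=(M3−M2)/(6·1)=-2, b=Δ2−h2·(2M2+M3)/6=3
t_q=5/2 → seg 1, τ=1/2; S=-2+-3·τ+0·τ²+2·τ³=-13/4

  seg 0: a=4 b=-3 c=0 d=0
  seg 1: a=-2 b=-3 c=0 d=2
  seg 2: a=-3 b=3 c=6 d=-2
S(5/2) = -13/4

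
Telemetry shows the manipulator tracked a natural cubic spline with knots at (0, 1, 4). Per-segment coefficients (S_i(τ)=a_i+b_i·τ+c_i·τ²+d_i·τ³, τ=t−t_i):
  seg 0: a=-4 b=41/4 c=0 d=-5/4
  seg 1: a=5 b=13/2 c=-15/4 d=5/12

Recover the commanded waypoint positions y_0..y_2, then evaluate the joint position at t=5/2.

y_0=-4 y_1=5 y_2=2
S(5/2) = 247/32

y_0 = S_0(0) = a_0 = -4
y_1 = S_1(0) = a_1 = 5
y_2 = S_1(3) = 2
t_q=5/2 is in segment 1 (τ=3/2); S_1(τ)=247/32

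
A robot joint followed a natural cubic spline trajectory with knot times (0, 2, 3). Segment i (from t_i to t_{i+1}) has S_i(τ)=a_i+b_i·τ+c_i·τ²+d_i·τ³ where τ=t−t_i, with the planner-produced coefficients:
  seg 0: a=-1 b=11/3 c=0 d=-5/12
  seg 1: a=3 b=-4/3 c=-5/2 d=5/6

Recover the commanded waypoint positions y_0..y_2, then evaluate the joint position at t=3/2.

y_0 = S_0(0) = a_0 = -1
y_1 = S_1(0) = a_1 = 3
y_2 = S_1(1) = 0
t_q=3/2 is in segment 0 (τ=3/2); S_0(τ)=99/32

y_0=-1 y_1=3 y_2=0
S(3/2) = 99/32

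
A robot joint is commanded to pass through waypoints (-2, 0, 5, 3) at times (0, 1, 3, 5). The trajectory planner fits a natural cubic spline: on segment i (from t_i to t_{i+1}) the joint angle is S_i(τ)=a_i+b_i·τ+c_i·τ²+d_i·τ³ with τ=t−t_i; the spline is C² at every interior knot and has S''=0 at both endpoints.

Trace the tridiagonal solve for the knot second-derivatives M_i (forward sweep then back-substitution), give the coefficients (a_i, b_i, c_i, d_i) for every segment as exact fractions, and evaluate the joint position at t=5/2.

Δ: Δ0=2, Δ1=5/2, Δ2=-1
row 1: diag=6, rhs=3; c'=1/3, d'=1/2
row 2: denom=8−2·1/3=22/3; d'=(-21−2·1/2)/(22/3)=-3
back: M2=-3
back: M1=1/2−1/3·-3=3/2
M: M0=0, M1=3/2, M2=-3, M3=0
seg 0: a=-2, c=M0/2=0, d=(M1−M0)/(6·1)=1/4, b=Δ0−h0·(2M0+M1)/6=7/4
seg 1: a=0, c=M1/2=3/4, d=(M2−M1)/(6·2)=-3/8, b=Δ1−h1·(2M1+M2)/6=5/2
seg 2: a=5, c=M2/2=-3/2, d=(M3−M2)/(6·2)=1/4, b=Δ2−h2·(2M2+M3)/6=1
t_q=5/2 → seg 1, τ=3/2; S=0+5/2·τ+3/4·τ²+-3/8·τ³=267/64

  seg 0: a=-2 b=7/4 c=0 d=1/4
  seg 1: a=0 b=5/2 c=3/4 d=-3/8
  seg 2: a=5 b=1 c=-3/2 d=1/4
S(5/2) = 267/64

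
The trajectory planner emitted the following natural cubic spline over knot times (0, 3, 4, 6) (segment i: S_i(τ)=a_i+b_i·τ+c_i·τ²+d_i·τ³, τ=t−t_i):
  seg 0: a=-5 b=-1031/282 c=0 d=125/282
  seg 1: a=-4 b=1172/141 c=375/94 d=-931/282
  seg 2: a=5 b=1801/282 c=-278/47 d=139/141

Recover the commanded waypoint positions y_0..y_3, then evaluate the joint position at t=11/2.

y_0 = S_0(0) = a_0 = -5
y_1 = S_1(0) = a_1 = -4
y_2 = S_2(0) = a_2 = 5
y_3 = S_2(2) = 2
t_q=11/2 is in segment 2 (τ=3/2); S_2(τ)=1729/376

y_0=-5 y_1=-4 y_2=5 y_3=2
S(11/2) = 1729/376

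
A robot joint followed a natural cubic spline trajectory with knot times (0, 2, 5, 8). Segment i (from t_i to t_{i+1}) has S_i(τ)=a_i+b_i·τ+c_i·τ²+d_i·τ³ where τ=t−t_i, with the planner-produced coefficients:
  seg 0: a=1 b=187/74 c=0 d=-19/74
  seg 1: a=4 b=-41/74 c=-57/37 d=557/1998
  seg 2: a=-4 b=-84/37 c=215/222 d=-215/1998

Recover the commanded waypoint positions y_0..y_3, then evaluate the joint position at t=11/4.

y_0 = S_0(0) = a_0 = 1
y_1 = S_1(0) = a_1 = 4
y_2 = S_2(0) = a_2 = -4
y_3 = S_2(3) = -5
t_q=11/4 is in segment 1 (τ=3/4); S_1(τ)=13429/4736

y_0=1 y_1=4 y_2=-4 y_3=-5
S(11/4) = 13429/4736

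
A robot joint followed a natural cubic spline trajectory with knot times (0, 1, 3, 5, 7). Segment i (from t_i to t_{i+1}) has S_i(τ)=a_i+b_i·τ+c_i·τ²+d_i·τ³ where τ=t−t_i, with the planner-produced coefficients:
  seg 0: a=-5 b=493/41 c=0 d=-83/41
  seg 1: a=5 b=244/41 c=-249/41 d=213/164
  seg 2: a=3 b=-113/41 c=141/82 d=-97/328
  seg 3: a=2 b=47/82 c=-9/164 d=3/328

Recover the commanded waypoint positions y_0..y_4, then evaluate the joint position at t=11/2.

y_0=-5 y_1=5 y_2=3 y_3=2 y_4=3
S(11/2) = 5967/2624

y_0 = S_0(0) = a_0 = -5
y_1 = S_1(0) = a_1 = 5
y_2 = S_2(0) = a_2 = 3
y_3 = S_3(0) = a_3 = 2
y_4 = S_3(2) = 3
t_q=11/2 is in segment 3 (τ=1/2); S_3(τ)=5967/2624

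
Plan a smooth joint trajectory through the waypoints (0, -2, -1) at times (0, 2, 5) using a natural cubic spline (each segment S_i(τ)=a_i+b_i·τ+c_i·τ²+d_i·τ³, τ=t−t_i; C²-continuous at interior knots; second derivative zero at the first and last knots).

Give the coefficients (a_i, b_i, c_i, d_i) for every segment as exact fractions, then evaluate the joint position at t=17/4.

  seg 0: a=0 b=-19/15 c=0 d=1/15
  seg 1: a=-2 b=-7/15 c=2/5 d=-2/45
S(17/4) = -49/32

Δ: Δ0=-1, Δ1=1/3
row 1: diag=10, rhs=8; c'=3/10, d'=4/5
back: M1=4/5
M: M0=0, M1=4/5, M2=0
seg 0: a=0, c=M0/2=0, d=(M1−M0)/(6·2)=1/15, b=Δ0−h0·(2M0+M1)/6=-19/15
seg 1: a=-2, c=M1/2=2/5, d=(M2−M1)/(6·3)=-2/45, b=Δ1−h1·(2M1+M2)/6=-7/15
t_q=17/4 → seg 1, τ=9/4; S=-2+-7/15·τ+2/5·τ²+-2/45·τ³=-49/32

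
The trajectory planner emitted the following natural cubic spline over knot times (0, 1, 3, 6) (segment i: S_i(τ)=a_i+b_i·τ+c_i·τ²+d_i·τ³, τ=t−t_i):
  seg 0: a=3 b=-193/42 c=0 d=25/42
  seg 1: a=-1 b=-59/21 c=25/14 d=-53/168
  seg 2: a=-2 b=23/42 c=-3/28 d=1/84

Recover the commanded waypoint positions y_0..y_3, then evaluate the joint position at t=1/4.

y_0 = S_0(0) = a_0 = 3
y_1 = S_1(0) = a_1 = -1
y_2 = S_2(0) = a_2 = -2
y_3 = S_2(3) = -1
t_q=1/4 is in segment 0 (τ=1/4); S_0(τ)=1667/896

y_0=3 y_1=-1 y_2=-2 y_3=-1
S(1/4) = 1667/896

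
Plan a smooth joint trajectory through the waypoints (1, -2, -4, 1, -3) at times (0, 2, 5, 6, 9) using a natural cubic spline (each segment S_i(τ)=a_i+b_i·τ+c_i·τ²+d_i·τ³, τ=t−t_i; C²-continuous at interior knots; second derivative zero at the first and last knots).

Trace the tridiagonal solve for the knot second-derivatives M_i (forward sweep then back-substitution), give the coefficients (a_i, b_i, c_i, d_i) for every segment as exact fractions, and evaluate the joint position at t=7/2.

  seg 0: a=1 b=-316/279 c=0 d=-205/2232
  seg 1: a=-2 b=-1247/558 c=-205/372 d=3595/10044
  seg 2: a=-4 b=4601/1116 c=745/279 d=-667/372
  seg 3: a=1 b=2279/558 c=-3023/1116 d=3023/10044
S(7/2) = -5341/992

Δ: Δ0=-3/2, Δ1=-2/3, Δ2=5, Δ3=-4/3
row 1: diag=10, rhs=5; c'=3/10, d'=1/2
row 2: denom=8−3·3/10=71/10; d'=(34−3·1/2)/(71/10)=325/71
row 3: denom=8−1·10/71=558/71; d'=(-38−1·325/71)/(558/71)=-3023/558
back: M3=-3023/558
back: M2=325/71−10/71·-3023/558=1490/279
back: M1=1/2−3/10·1490/279=-205/186
M: M0=0, M1=-205/186, M2=1490/279, M3=-3023/558, M4=0
seg 0: a=1, c=M0/2=0, d=(M1−M0)/(6·2)=-205/2232, b=Δ0−h0·(2M0+M1)/6=-316/279
seg 1: a=-2, c=M1/2=-205/372, d=(M2−M1)/(6·3)=3595/10044, b=Δ1−h1·(2M1+M2)/6=-1247/558
seg 2: a=-4, c=M2/2=745/279, d=(M3−M2)/(6·1)=-667/372, b=Δ2−h2·(2M2+M3)/6=4601/1116
seg 3: a=1, c=M3/2=-3023/1116, d=(M4−M3)/(6·3)=3023/10044, b=Δ3−h3·(2M3+M4)/6=2279/558
t_q=7/2 → seg 1, τ=3/2; S=-2+-1247/558·τ+-205/372·τ²+3595/10044·τ³=-5341/992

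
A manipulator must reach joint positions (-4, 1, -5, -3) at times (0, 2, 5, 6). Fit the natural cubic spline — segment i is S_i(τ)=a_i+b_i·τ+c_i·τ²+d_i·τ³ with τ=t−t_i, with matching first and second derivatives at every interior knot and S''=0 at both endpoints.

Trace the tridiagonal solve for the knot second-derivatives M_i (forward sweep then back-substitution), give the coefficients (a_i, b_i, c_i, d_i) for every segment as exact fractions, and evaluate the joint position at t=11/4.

Δ: Δ0=5/2, Δ1=-2, Δ2=2
row 1: diag=10, rhs=-27; c'=3/10, d'=-27/10
row 2: denom=8−3·3/10=71/10; d'=(24−3·-27/10)/(71/10)=321/71
back: M2=321/71
back: M1=-27/10−3/10·321/71=-288/71
M: M0=0, M1=-288/71, M2=321/71, M3=0
seg 0: a=-4, c=M0/2=0, d=(M1−M0)/(6·2)=-24/71, b=Δ0−h0·(2M0+M1)/6=547/142
seg 1: a=1, c=M1/2=-144/71, d=(M2−M1)/(6·3)=203/426, b=Δ1−h1·(2M1+M2)/6=-29/142
seg 2: a=-5, c=M2/2=321/142, d=(M3−M2)/(6·1)=-107/142, b=Δ2−h2·(2M2+M3)/6=35/71
t_q=11/4 → seg 1, τ=3/4; S=1+-29/142·τ+-144/71·τ²+203/426·τ³=-845/9088

  seg 0: a=-4 b=547/142 c=0 d=-24/71
  seg 1: a=1 b=-29/142 c=-144/71 d=203/426
  seg 2: a=-5 b=35/71 c=321/142 d=-107/142
S(11/4) = -845/9088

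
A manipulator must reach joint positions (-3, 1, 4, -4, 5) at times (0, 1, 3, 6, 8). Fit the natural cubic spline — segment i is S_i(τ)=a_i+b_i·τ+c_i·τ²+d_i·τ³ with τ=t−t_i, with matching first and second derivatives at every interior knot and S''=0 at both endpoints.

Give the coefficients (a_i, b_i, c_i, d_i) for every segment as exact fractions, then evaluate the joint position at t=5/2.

Δ: Δ0=4, Δ1=3/2, Δ2=-8/3, Δ3=9/2
row 1: diag=6, rhs=-15; c'=1/3, d'=-5/2
row 2: denom=10−2·1/3=28/3; d'=(-25−2·-5/2)/(28/3)=-15/7
row 3: denom=10−3·9/28=253/28; d'=(43−3·-15/7)/(253/28)=1384/253
back: M3=1384/253
back: M2=-15/7−9/28·1384/253=-987/253
back: M1=-5/2−1/3·-987/253=-607/506
M: M0=0, M1=-607/506, M2=-987/253, M3=1384/253, M4=0
seg 0: a=-3, c=M0/2=0, d=(M1−M0)/(6·1)=-607/3036, b=Δ0−h0·(2M0+M1)/6=12751/3036
seg 1: a=1, c=M1/2=-607/1012, d=(M2−M1)/(6·2)=-1367/6072, b=Δ1−h1·(2M1+M2)/6=5465/1518
seg 2: a=4, c=M2/2=-987/506, d=(M3−M2)/(6·3)=2371/4554, b=Δ2−h2·(2M2+M3)/6=-1139/759
seg 3: a=-4, c=M3/2=692/253, d=(M4−M3)/(6·2)=-346/759, b=Δ3−h3·(2M3+M4)/6=1295/1518
t_q=5/2 → seg 1, τ=3/2; S=1+5465/1518·τ+-607/1012·τ²+-1367/6072·τ³=69477/16192

  seg 0: a=-3 b=12751/3036 c=0 d=-607/3036
  seg 1: a=1 b=5465/1518 c=-607/1012 d=-1367/6072
  seg 2: a=4 b=-1139/759 c=-987/506 d=2371/4554
  seg 3: a=-4 b=1295/1518 c=692/253 d=-346/759
S(5/2) = 69477/16192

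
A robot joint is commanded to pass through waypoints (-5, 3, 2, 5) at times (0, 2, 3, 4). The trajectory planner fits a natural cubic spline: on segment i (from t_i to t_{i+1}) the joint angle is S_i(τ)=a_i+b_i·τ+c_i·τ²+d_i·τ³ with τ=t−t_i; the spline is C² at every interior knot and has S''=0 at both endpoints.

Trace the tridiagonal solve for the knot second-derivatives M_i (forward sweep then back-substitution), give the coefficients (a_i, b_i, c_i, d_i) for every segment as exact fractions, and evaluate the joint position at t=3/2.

Δ: Δ0=4, Δ1=-1, Δ2=3
row 1: diag=6, rhs=-30; c'=1/6, d'=-5
row 2: denom=4−1·1/6=23/6; d'=(24−1·-5)/(23/6)=174/23
back: M2=174/23
back: M1=-5−1/6·174/23=-144/23
M: M0=0, M1=-144/23, M2=174/23, M3=0
seg 0: a=-5, c=M0/2=0, d=(M1−M0)/(6·2)=-12/23, b=Δ0−h0·(2M0+M1)/6=140/23
seg 1: a=3, c=M1/2=-72/23, d=(M2−M1)/(6·1)=53/23, b=Δ1−h1·(2M1+M2)/6=-4/23
seg 2: a=2, c=M2/2=87/23, d=(M3−M2)/(6·1)=-29/23, b=Δ2−h2·(2M2+M3)/6=11/23
t_q=3/2 → seg 0, τ=3/2; S=-5+140/23·τ+0·τ²+-12/23·τ³=109/46

  seg 0: a=-5 b=140/23 c=0 d=-12/23
  seg 1: a=3 b=-4/23 c=-72/23 d=53/23
  seg 2: a=2 b=11/23 c=87/23 d=-29/23
S(3/2) = 109/46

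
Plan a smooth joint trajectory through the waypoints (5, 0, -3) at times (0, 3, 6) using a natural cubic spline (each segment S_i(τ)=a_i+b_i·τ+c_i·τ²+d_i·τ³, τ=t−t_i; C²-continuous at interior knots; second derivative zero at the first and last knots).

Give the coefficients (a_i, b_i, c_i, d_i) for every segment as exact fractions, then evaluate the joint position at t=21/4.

Δ: Δ0=-5/3, Δ1=-1
row 1: diag=12, rhs=4; c'=1/4, d'=1/3
back: M1=1/3
M: M0=0, M1=1/3, M2=0
seg 0: a=5, c=M0/2=0, d=(M1−M0)/(6·3)=1/54, b=Δ0−h0·(2M0+M1)/6=-11/6
seg 1: a=0, c=M1/2=1/6, d=(M2−M1)/(6·3)=-1/54, b=Δ1−h1·(2M1+M2)/6=-4/3
t_q=21/4 → seg 1, τ=9/4; S=0+-4/3·τ+1/6·τ²+-1/54·τ³=-303/128

  seg 0: a=5 b=-11/6 c=0 d=1/54
  seg 1: a=0 b=-4/3 c=1/6 d=-1/54
S(21/4) = -303/128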